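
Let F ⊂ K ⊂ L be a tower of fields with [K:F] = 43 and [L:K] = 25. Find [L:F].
[L:F] = 1075

The tower law says that for any tower of field extensions F ⊂ K ⊂ L with finite degrees, [L:F] = [L:K] · [K:F]. Here this gives [L:F] = 25 · 43 = 1075.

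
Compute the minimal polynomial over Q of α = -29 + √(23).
m_α(x) = x^2 + 58x + 818

From α + 29 = √(23), squaring gives (α + 29)^2 = 23, i.e. α^2 + 58α + 841 = 23, so α^2 + 58α + 818 = 0. The discriminant of x^2 + 58x + 818 is (58)^2 - 4·(818) = 3364 - 3272 = 92, and 4·(23) is not a perfect square in Q since 23 is squarefree and ≠ 1. Hence x^2 + 58x + 818 is irreducible over Q and is the minimal polynomial of α.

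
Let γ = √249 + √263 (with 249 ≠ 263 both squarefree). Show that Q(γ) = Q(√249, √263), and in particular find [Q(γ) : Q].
[Q(γ) : Q] = 4 (equivalently, Q(γ) = Q(√249, √263))

Obviously Q(γ) ⊆ Q(√249, √263), and [Q(√249, √263):Q] = 4 (since 249, 263 are distinct squarefree integers > 1 with 65487 not a perfect square). To show equality we compute the minimal polynomial of γ. From γ = √249 + √263: γ^2 = 249 + 2√(65487) + 263 = 512 + 2√(65487), so γ^2 - 512 = 2√(65487); squaring, (γ^2 - 512)^2 = 4·65487, i.e. γ^4 - 1024γ^2 + 262144 - 261948 = 0, i.e. γ^4 - 1024γ^2 + 196 = 0. So γ is a root of x^4 - 1024x^2 + 196. This polynomial is irreducible over Q: it has no rational root (each ±√249 ± √263 is irrational), and any factorization into two quadratics over Q would force √(65487) ∈ Q (pairing opposite roots) or √249, √263 ∈ Q (other pairings), all impossible. Hence [Q(γ):Q] = 4 = [Q(√249, √263):Q], so Q(γ) = Q(√249, √263).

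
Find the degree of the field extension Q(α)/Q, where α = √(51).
[Q(α):Q] = 2

[Q(α):Q] equals the degree of the minimal polynomial of α. Here α^2 = 51 and x^2 - 51 is irreducible (d = 51 is squarefree, ≠ 1, hence not a square), so deg(m_α) = 2. Thus [Q(α):Q] = 2.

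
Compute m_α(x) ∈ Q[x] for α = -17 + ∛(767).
m_α(x) = x^3 + 51x^2 + 867x + 4146

Set β = α + 17 = ∛(767), so β^3 = 767. Then (α + 17)^3 - 767 = 0, i.e. α is a root of g(x) = (x + 17)^3 - 767 = x^3 + 51x^2 + 867x + 4146. Since g(x) = h(x + 17) where h(x) = x^3 - 767, and h is irreducible over Q (because 767 is not a perfect cube, so h has no rational root, and a monic cubic with no rational root is irreducible), g is also irreducible (irreducibility is preserved under the substitution x → x + 17). Hence m_α(x) = x^3 + 51x^2 + 867x + 4146.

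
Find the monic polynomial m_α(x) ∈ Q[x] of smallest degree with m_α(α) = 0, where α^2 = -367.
m_α(x) = x^2 + 367

α satisfies α^2 + 367 = 0, so x^2 + 367 annihilates α. Since d = -367 is squarefree and ≠ 1, it is not a perfect square in Q, so x^2 + 367 has no rational root and is therefore irreducible over Q (a degree-2 polynomial over a field is irreducible iff it has no root). Hence m_α(x) = x^2 + 367.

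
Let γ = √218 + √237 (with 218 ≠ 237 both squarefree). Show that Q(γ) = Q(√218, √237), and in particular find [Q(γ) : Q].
[Q(γ) : Q] = 4 (equivalently, Q(γ) = Q(√218, √237))

Obviously Q(γ) ⊆ Q(√218, √237), and [Q(√218, √237):Q] = 4 (since 218, 237 are distinct squarefree integers > 1 with 51666 not a perfect square). To show equality we compute the minimal polynomial of γ. From γ = √218 + √237: γ^2 = 218 + 2√(51666) + 237 = 455 + 2√(51666), so γ^2 - 455 = 2√(51666); squaring, (γ^2 - 455)^2 = 4·51666, i.e. γ^4 - 910γ^2 + 207025 - 206664 = 0, i.e. γ^4 - 910γ^2 + 361 = 0. So γ is a root of x^4 - 910x^2 + 361. This polynomial is irreducible over Q: it has no rational root (each ±√218 ± √237 is irrational), and any factorization into two quadratics over Q would force √(51666) ∈ Q (pairing opposite roots) or √218, √237 ∈ Q (other pairings), all impossible. Hence [Q(γ):Q] = 4 = [Q(√218, √237):Q], so Q(γ) = Q(√218, √237).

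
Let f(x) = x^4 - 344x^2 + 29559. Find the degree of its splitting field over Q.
[K : Q] = 4

Solving the quadratic in x^2: x^2 = (344 ± √(344^2 - 4·29559))/2 = (344 ± √100)/2 = (344 ± 10)/2, giving x^2 = 167 or x^2 = 177. So f(x) = (x^2 - 167)(x^2 - 177) and the roots of f are ±√167, ±√177. Hence the splitting field is K = Q(√167, √177). Since 167 and 177 are distinct squarefree integers > 1, their product 29559 is not a perfect square, so √177 ∉ Q(√167). By the tower law [K:Q] = [Q(√167,√177):Q(√167)] · [Q(√167):Q] = 2 · 2 = 4.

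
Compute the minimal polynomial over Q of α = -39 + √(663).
m_α(x) = x^2 + 78x + 858

From α + 39 = √(663), squaring gives (α + 39)^2 = 663, i.e. α^2 + 78α + 1521 = 663, so α^2 + 78α + 858 = 0. The discriminant of x^2 + 78x + 858 is (78)^2 - 4·(858) = 6084 - 3432 = 2652, and 4·(663) is not a perfect square in Q since 663 is squarefree and ≠ 1. Hence x^2 + 78x + 858 is irreducible over Q and is the minimal polynomial of α.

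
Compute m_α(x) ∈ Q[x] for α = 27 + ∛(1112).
m_α(x) = x^3 - 81x^2 + 2187x - 20795

Set β = α - 27 = ∛(1112), so β^3 = 1112. Then (α - 27)^3 - 1112 = 0, i.e. α is a root of g(x) = (x - 27)^3 - 1112 = x^3 - 81x^2 + 2187x - 20795. Since g(x) = h(x - 27) where h(x) = x^3 - 1112, and h is irreducible over Q (because 1112 is not a perfect cube, so h has no rational root, and a monic cubic with no rational root is irreducible), g is also irreducible (irreducibility is preserved under the substitution x → x - 27). Hence m_α(x) = x^3 - 81x^2 + 2187x - 20795.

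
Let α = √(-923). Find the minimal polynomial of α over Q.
m_α(x) = x^2 + 923

α satisfies α^2 + 923 = 0, so x^2 + 923 annihilates α. Since d = -923 is squarefree and ≠ 1, it is not a perfect square in Q, so x^2 + 923 has no rational root and is therefore irreducible over Q (a degree-2 polynomial over a field is irreducible iff it has no root). Hence m_α(x) = x^2 + 923.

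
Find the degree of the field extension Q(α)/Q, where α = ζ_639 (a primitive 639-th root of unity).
[Q(α):Q] = 420

The minimal polynomial of ζ_639 over Q is the 639-th cyclotomic polynomial Φ_639(x), which is irreducible over Q and has degree φ(639) = 420. Hence [Q(α):Q] = φ(639) = 420.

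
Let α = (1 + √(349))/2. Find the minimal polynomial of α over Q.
m_α(x) = x^2 - x - 87

From 2α - 1 = √(349), squaring gives (2α - 1)^2 = 349, i.e. 4α^2 - 4α + 1 = 349, so α^2 - α + (1 - 349)/4 = 0. Since 349 ≡ 1 (mod 4), (1 - 349)/4 = -87 ∈ Z. The polynomial x^2 - x - 87 has discriminant 1 - 4·(-87) = 349, which is not a perfect square in Q (d = 349 is squarefree and ≠ 1), so x^2 - x - 87 is irreducible over Q. It is the minimal polynomial of α.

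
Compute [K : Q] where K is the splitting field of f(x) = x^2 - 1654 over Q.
[K : Q] = 2

f(x) = x^2 - 1654 factors as (x - √1654)(x + √1654). The splitting field is K = Q(√1654). Since 1654 is squarefree and > 1, it is not a perfect square, so x^2 - 1654 is irreducible over Q and [Q(√1654) : Q] = 2. Hence [K : Q] = 2.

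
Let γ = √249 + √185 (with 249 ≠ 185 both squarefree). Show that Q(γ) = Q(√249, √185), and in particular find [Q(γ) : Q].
[Q(γ) : Q] = 4 (equivalently, Q(γ) = Q(√249, √185))

Obviously Q(γ) ⊆ Q(√249, √185), and [Q(√249, √185):Q] = 4 (since 249, 185 are distinct squarefree integers > 1 with 46065 not a perfect square). To show equality we compute the minimal polynomial of γ. From γ = √249 + √185: γ^2 = 249 + 2√(46065) + 185 = 434 + 2√(46065), so γ^2 - 434 = 2√(46065); squaring, (γ^2 - 434)^2 = 4·46065, i.e. γ^4 - 868γ^2 + 188356 - 184260 = 0, i.e. γ^4 - 868γ^2 + 4096 = 0. So γ is a root of x^4 - 868x^2 + 4096. This polynomial is irreducible over Q: it has no rational root (each ±√249 ± √185 is irrational), and any factorization into two quadratics over Q would force √(46065) ∈ Q (pairing opposite roots) or √249, √185 ∈ Q (other pairings), all impossible. Hence [Q(γ):Q] = 4 = [Q(√249, √185):Q], so Q(γ) = Q(√249, √185).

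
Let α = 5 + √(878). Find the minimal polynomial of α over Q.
m_α(x) = x^2 - 10x - 853

From α - 5 = √(878), squaring gives (α - 5)^2 = 878, i.e. α^2 - 10α + 25 = 878, so α^2 - 10α - 853 = 0. The discriminant of x^2 - 10x - 853 is (-10)^2 - 4·(-853) = 100 + 3412 = 3512, and 4·(878) is not a perfect square in Q since 878 is squarefree and ≠ 1. Hence x^2 - 10x - 853 is irreducible over Q and is the minimal polynomial of α.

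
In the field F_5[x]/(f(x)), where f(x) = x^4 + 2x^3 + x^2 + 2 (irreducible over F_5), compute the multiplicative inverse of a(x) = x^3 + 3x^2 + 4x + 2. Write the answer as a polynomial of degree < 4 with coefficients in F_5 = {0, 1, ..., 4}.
a(x)^(-1) ≡ x^3 + x (mod f(x))

Since f is irreducible over F_5, F_5[x]/(f) is a field and a(x) ≠ 0 has an inverse. Apply the extended Euclidean algorithm to f(x) and a(x) in F_5[x]: f(x) = (x + 4)·a(x) + (2x + 4);  a(x) = (3x^2 + 3x + 1)·(2x + 4) + (3). The last nonzero remainder is the constant 3 = gcd(f, a) in F_5. Back-substituting through the division chain expresses 3 = s(x)·a(x) + t(x)·f(x) with s(x) ≡ 3x^3 + 3x (mod f), so (3x^3 + 3x)·a(x) ≡ 3 (mod f). Multiplying by 3^(-1) ≡ 2 in F_5 gives a(x)^(-1) ≡ 2·(3x^3 + 3x) ≡ x^3 + x (mod f). Check: (x^3 + 3x^2 + 4x + 2)·(x^3 + x) = x^6 + 3x^5 + 4x^2 + 2x ≡ 1 (mod x^4 + 2x^3 + x^2 + 2).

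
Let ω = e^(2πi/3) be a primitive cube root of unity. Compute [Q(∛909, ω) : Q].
[Q(∛909, ω) : Q] = 6

[Q(∛909):Q] = 3 (min poly x^3 - 909, irreducible since 909 is not a perfect cube). [Q(ω):Q] = 2 (min poly x^2 + x + 1). Since Q(∛909) ⊂ R and ω ∉ R, we have ω ∉ Q(∛909), so x^2 + x + 1 remains irreducible over Q(∛909) and [Q(∛909, ω) : Q(∛909)] = 2. By the tower law, [Q(∛909, ω) : Q] = 3 · 2 = 6. (In fact Q(∛909, ω) is the splitting field of x^3 - 909 over Q.)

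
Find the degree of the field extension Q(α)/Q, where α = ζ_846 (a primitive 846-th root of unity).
[Q(α):Q] = 276

The minimal polynomial of ζ_846 over Q is the 846-th cyclotomic polynomial Φ_846(x), which is irreducible over Q and has degree φ(846) = 276. Hence [Q(α):Q] = φ(846) = 276.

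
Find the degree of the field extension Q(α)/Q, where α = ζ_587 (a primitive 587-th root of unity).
[Q(α):Q] = 586

The minimal polynomial of ζ_587 over Q is the 587-th cyclotomic polynomial Φ_587(x), which is irreducible over Q and has degree φ(587) = 586. Hence [Q(α):Q] = φ(587) = 586.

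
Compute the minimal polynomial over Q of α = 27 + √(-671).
m_α(x) = x^2 - 54x + 1400

From α - 27 = √(-671), squaring gives (α - 27)^2 = -671, i.e. α^2 - 54α + 729 = -671, so α^2 - 54α + 1400 = 0. The discriminant of x^2 - 54x + 1400 is (-54)^2 - 4·(1400) = 2916 - 5600 = -2684, and 4·(-671) is not a perfect square in Q since -671 is squarefree and ≠ 1. Hence x^2 - 54x + 1400 is irreducible over Q and is the minimal polynomial of α.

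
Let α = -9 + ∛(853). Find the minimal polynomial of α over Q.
m_α(x) = x^3 + 27x^2 + 243x - 124

Set β = α + 9 = ∛(853), so β^3 = 853. Then (α + 9)^3 - 853 = 0, i.e. α is a root of g(x) = (x + 9)^3 - 853 = x^3 + 27x^2 + 243x - 124. Since g(x) = h(x + 9) where h(x) = x^3 - 853, and h is irreducible over Q (because 853 is not a perfect cube, so h has no rational root, and a monic cubic with no rational root is irreducible), g is also irreducible (irreducibility is preserved under the substitution x → x + 9). Hence m_α(x) = x^3 + 27x^2 + 243x - 124.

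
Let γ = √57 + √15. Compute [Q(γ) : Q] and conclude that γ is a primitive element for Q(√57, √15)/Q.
[Q(γ) : Q] = 4 (equivalently, Q(γ) = Q(√57, √15))

Obviously Q(γ) ⊆ Q(√57, √15), and [Q(√57, √15):Q] = 4 (since 57, 15 are distinct squarefree integers > 1 with 855 not a perfect square). To show equality we compute the minimal polynomial of γ. From γ = √57 + √15: γ^2 = 57 + 2√(855) + 15 = 72 + 2√(855), so γ^2 - 72 = 2√(855); squaring, (γ^2 - 72)^2 = 4·855, i.e. γ^4 - 144γ^2 + 5184 - 3420 = 0, i.e. γ^4 - 144γ^2 + 1764 = 0. So γ is a root of x^4 - 144x^2 + 1764. This polynomial is irreducible over Q: it has no rational root (each ±√57 ± √15 is irrational), and any factorization into two quadratics over Q would force √(855) ∈ Q (pairing opposite roots) or √57, √15 ∈ Q (other pairings), all impossible. Hence [Q(γ):Q] = 4 = [Q(√57, √15):Q], so Q(γ) = Q(√57, √15).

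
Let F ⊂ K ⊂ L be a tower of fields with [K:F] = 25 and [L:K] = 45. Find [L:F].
[L:F] = 1125

The tower law says that for any tower of field extensions F ⊂ K ⊂ L with finite degrees, [L:F] = [L:K] · [K:F]. Here this gives [L:F] = 45 · 25 = 1125.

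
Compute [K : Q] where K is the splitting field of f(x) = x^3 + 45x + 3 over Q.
[K : Q] = 6

By the rational root test, any rational root of the monic integer polynomial f(x) = x^3 + 45x + 3 must be an integer dividing the constant term 3, i.e. one of ±{1, 3}. Evaluating: f(1) = 49, f(-1) = -43, f(3) = 165, f(-3) = -159; none is 0, so f has no rational root and is therefore irreducible over Q (a cubic with no linear factor over a field is irreducible). For an irreducible cubic, the Galois group is A_3 or S_3 according as the discriminant disc(f) = -4a^3 - 27b^2 = -4·(45)^3 - 27·(3)^2 = -364743 is or is not a square in Q. Here disc(f) = -364743 is not a perfect square in Q, so the Galois group of f over Q is not contained in A_3 and must be all of S_3. The splitting field has degree |S_3| = 6 over Q, so [K : Q] = 6.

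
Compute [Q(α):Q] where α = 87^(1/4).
[Q(α):Q] = 4

α is a root of x^4 - 87. By Eisenstein's criterion at the prime p = 3 (which divides the constant term 87 but p^2 = 9 does not, since 87 is squarefree), x^4 - 87 is irreducible over Q. Hence [Q(α):Q] = 4.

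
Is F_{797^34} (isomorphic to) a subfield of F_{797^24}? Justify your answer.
No: F_{797^34} is not a subfield of F_{797^24}

F_{p^m} embeds in F_{p^n} iff m | n. Here 34 ∤ 24 (since 24 = 0·34 + 24 with remainder 24 ≠ 0), so F_{797^34} is not a subfield of F_{797^24}. Equivalently: if it were, the tower law would give 34 = [F_{797^34}:F_797] dividing [F_{797^24}:F_797] = 24, contradiction.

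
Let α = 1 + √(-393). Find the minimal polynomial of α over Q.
m_α(x) = x^2 - 2x + 394

From α - 1 = √(-393), squaring gives (α - 1)^2 = -393, i.e. α^2 - 2α + 1 = -393, so α^2 - 2α + 394 = 0. The discriminant of x^2 - 2x + 394 is (-2)^2 - 4·(394) = 4 - 1576 = -1572, and 4·(-393) is not a perfect square in Q since -393 is squarefree and ≠ 1. Hence x^2 - 2x + 394 is irreducible over Q and is the minimal polynomial of α.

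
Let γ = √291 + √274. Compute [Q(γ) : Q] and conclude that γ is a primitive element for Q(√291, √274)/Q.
[Q(γ) : Q] = 4 (equivalently, Q(γ) = Q(√291, √274))

Obviously Q(γ) ⊆ Q(√291, √274), and [Q(√291, √274):Q] = 4 (since 291, 274 are distinct squarefree integers > 1 with 79734 not a perfect square). To show equality we compute the minimal polynomial of γ. From γ = √291 + √274: γ^2 = 291 + 2√(79734) + 274 = 565 + 2√(79734), so γ^2 - 565 = 2√(79734); squaring, (γ^2 - 565)^2 = 4·79734, i.e. γ^4 - 1130γ^2 + 319225 - 318936 = 0, i.e. γ^4 - 1130γ^2 + 289 = 0. So γ is a root of x^4 - 1130x^2 + 289. This polynomial is irreducible over Q: it has no rational root (each ±√291 ± √274 is irrational), and any factorization into two quadratics over Q would force √(79734) ∈ Q (pairing opposite roots) or √291, √274 ∈ Q (other pairings), all impossible. Hence [Q(γ):Q] = 4 = [Q(√291, √274):Q], so Q(γ) = Q(√291, √274).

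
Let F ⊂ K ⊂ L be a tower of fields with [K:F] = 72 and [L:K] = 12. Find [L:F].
[L:F] = 864

The tower law says that for any tower of field extensions F ⊂ K ⊂ L with finite degrees, [L:F] = [L:K] · [K:F]. Here this gives [L:F] = 12 · 72 = 864.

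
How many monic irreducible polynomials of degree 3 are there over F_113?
There are 480928 monic irreducible polynomials of degree 3 over F_113

Each element of F_{113^3} that lies in no proper subfield is a root of exactly one monic irreducible of degree 3 over F_113, and each such polynomial has 3 distinct roots in F_{113^3}. By Möbius inversion the count is N_113(3) = (1/3) Σ_{d|3} μ(3/d) · 113^d = (1/3)(μ(3)·113^1 + μ(1)·113^3) = 1442784/3 = 480928.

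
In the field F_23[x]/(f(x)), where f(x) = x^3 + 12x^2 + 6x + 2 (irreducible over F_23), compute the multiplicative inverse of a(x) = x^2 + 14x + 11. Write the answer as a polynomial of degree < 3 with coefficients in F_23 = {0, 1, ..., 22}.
a(x)^(-1) ≡ 22x + 2 (mod f(x))

Since f is irreducible over F_23, F_23[x]/(f) is a field and a(x) ≠ 0 has an inverse. Apply the extended Euclidean algorithm to f(x) and a(x) in F_23[x]: f(x) = (x + 21)·a(x) + (1). The last nonzero remainder is the constant 1 = gcd(f, a) in F_23. Back-substituting through the division chain expresses 1 = s(x)·a(x) + t(x)·f(x) with s(x) ≡ 22x + 2 (mod f), so a(x)^(-1) ≡ s(x) = 22x + 2 (mod f). Check: (x^2 + 14x + 11)·(22x + 2) = 22x^3 + 11x^2 + 17x + 22 ≡ 1 (mod x^3 + 12x^2 + 6x + 2).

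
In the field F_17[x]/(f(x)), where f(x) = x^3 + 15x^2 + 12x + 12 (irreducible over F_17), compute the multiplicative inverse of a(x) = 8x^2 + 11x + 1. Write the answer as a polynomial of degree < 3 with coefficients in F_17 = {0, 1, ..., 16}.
a(x)^(-1) ≡ 4x^2 + 3x + 4 (mod f(x))

Since f is irreducible over F_17, F_17[x]/(f) is a field and a(x) ≠ 0 has an inverse. Apply the extended Euclidean algorithm to f(x) and a(x) in F_17[x]: f(x) = (15x + 11)·a(x) + (12x + 1);  a(x) = (12x + 7)·(12x + 1) + (11). The last nonzero remainder is the constant 11 = gcd(f, a) in F_17. Back-substituting through the division chain expresses 11 = s(x)·a(x) + t(x)·f(x) with s(x) ≡ 10x^2 + 16x + 10 (mod f), so (10x^2 + 16x + 10)·a(x) ≡ 11 (mod f). Multiplying by 11^(-1) ≡ 14 in F_17 gives a(x)^(-1) ≡ 14·(10x^2 + 16x + 10) ≡ 4x^2 + 3x + 4 (mod f). Check: (8x^2 + 11x + 1)·(4x^2 + 3x + 4) = 15x^4 + x^2 + 13x + 4 ≡ 1 (mod x^3 + 15x^2 + 12x + 12).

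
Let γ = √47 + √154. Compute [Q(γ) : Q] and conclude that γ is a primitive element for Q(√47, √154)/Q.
[Q(γ) : Q] = 4 (equivalently, Q(γ) = Q(√47, √154))

Obviously Q(γ) ⊆ Q(√47, √154), and [Q(√47, √154):Q] = 4 (since 47, 154 are distinct squarefree integers > 1 with 7238 not a perfect square). To show equality we compute the minimal polynomial of γ. From γ = √47 + √154: γ^2 = 47 + 2√(7238) + 154 = 201 + 2√(7238), so γ^2 - 201 = 2√(7238); squaring, (γ^2 - 201)^2 = 4·7238, i.e. γ^4 - 402γ^2 + 40401 - 28952 = 0, i.e. γ^4 - 402γ^2 + 11449 = 0. So γ is a root of x^4 - 402x^2 + 11449. This polynomial is irreducible over Q: it has no rational root (each ±√47 ± √154 is irrational), and any factorization into two quadratics over Q would force √(7238) ∈ Q (pairing opposite roots) or √47, √154 ∈ Q (other pairings), all impossible. Hence [Q(γ):Q] = 4 = [Q(√47, √154):Q], so Q(γ) = Q(√47, √154).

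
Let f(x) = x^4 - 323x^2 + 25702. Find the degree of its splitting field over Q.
[K : Q] = 4

Solving the quadratic in x^2: x^2 = (323 ± √(323^2 - 4·25702))/2 = (323 ± √1521)/2 = (323 ± 39)/2, giving x^2 = 142 or x^2 = 181. So f(x) = (x^2 - 142)(x^2 - 181) and the roots of f are ±√142, ±√181. Hence the splitting field is K = Q(√142, √181). Since 142 and 181 are distinct squarefree integers > 1, their product 25702 is not a perfect square, so √181 ∉ Q(√142). By the tower law [K:Q] = [Q(√142,√181):Q(√142)] · [Q(√142):Q] = 2 · 2 = 4.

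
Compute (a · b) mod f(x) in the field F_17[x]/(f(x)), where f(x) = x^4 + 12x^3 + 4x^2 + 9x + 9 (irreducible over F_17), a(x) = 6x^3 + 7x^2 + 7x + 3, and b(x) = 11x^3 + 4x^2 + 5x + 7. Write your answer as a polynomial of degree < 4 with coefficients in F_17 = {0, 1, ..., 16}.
a · b ≡ 11x^3 + 14x^2 + 11 (mod f(x))

Multiply in F_17[x]: a(x)·b(x) = (6x^3 + 7x^2 + 7x + 3)·(11x^3 + 4x^2 + 5x + 7) = 15x^6 + 16x^5 + 16x^4 + 2x^3 + 11x^2 + 13x + 4. This has degree ≥ 4, so divide by f(x) over F_17: 15x^6 + 16x^5 + 16x^4 + 2x^3 + 11x^2 + 13x + 4 = (15x^2 + 6x + 3)·(x^4 + 12x^3 + 4x^2 + 9x + 9) + (11x^3 + 14x^2 + 11). Hence a·b ≡ 11x^3 + 14x^2 + 11 (mod f). (F_17[x]/(f) is a field with 17^4 = 83521 elements since f is irreducible of degree 4.)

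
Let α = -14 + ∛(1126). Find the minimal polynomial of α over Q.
m_α(x) = x^3 + 42x^2 + 588x + 1618

Set β = α + 14 = ∛(1126), so β^3 = 1126. Then (α + 14)^3 - 1126 = 0, i.e. α is a root of g(x) = (x + 14)^3 - 1126 = x^3 + 42x^2 + 588x + 1618. Since g(x) = h(x + 14) where h(x) = x^3 - 1126, and h is irreducible over Q (because 1126 is not a perfect cube, so h has no rational root, and a monic cubic with no rational root is irreducible), g is also irreducible (irreducibility is preserved under the substitution x → x + 14). Hence m_α(x) = x^3 + 42x^2 + 588x + 1618.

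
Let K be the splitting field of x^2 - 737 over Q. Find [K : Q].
[K : Q] = 2

f(x) = x^2 - 737 factors as (x - √737)(x + √737). The splitting field is K = Q(√737). Since 737 is squarefree and > 1, it is not a perfect square, so x^2 - 737 is irreducible over Q and [Q(√737) : Q] = 2. Hence [K : Q] = 2.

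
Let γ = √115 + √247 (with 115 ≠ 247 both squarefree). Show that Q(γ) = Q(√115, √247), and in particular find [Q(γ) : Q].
[Q(γ) : Q] = 4 (equivalently, Q(γ) = Q(√115, √247))

Obviously Q(γ) ⊆ Q(√115, √247), and [Q(√115, √247):Q] = 4 (since 115, 247 are distinct squarefree integers > 1 with 28405 not a perfect square). To show equality we compute the minimal polynomial of γ. From γ = √115 + √247: γ^2 = 115 + 2√(28405) + 247 = 362 + 2√(28405), so γ^2 - 362 = 2√(28405); squaring, (γ^2 - 362)^2 = 4·28405, i.e. γ^4 - 724γ^2 + 131044 - 113620 = 0, i.e. γ^4 - 724γ^2 + 17424 = 0. So γ is a root of x^4 - 724x^2 + 17424. This polynomial is irreducible over Q: it has no rational root (each ±√115 ± √247 is irrational), and any factorization into two quadratics over Q would force √(28405) ∈ Q (pairing opposite roots) or √115, √247 ∈ Q (other pairings), all impossible. Hence [Q(γ):Q] = 4 = [Q(√115, √247):Q], so Q(γ) = Q(√115, √247).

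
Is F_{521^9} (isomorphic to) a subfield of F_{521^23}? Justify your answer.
No: F_{521^9} is not a subfield of F_{521^23}

F_{p^m} embeds in F_{p^n} iff m | n. Here 9 ∤ 23 (since 23 = 2·9 + 5 with remainder 5 ≠ 0), so F_{521^9} is not a subfield of F_{521^23}. Equivalently: if it were, the tower law would give 9 = [F_{521^9}:F_521] dividing [F_{521^23}:F_521] = 23, contradiction.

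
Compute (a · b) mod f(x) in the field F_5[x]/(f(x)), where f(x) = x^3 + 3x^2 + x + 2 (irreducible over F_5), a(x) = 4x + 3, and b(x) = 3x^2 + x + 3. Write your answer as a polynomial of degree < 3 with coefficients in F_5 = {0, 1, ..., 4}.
a · b ≡ 2x^2 + 3x (mod f(x))

Multiply in F_5[x]: a(x)·b(x) = (4x + 3)·(3x^2 + x + 3) = 2x^3 + 3x^2 + 4. This has degree ≥ 3, so divide by f(x) over F_5: 2x^3 + 3x^2 + 4 = (2)·(x^3 + 3x^2 + x + 2) + (2x^2 + 3x). Hence a·b ≡ 2x^2 + 3x (mod f). (F_5[x]/(f) is a field with 5^3 = 125 elements since f is irreducible of degree 3.)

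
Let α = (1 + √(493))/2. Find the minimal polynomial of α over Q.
m_α(x) = x^2 - x - 123

From 2α - 1 = √(493), squaring gives (2α - 1)^2 = 493, i.e. 4α^2 - 4α + 1 = 493, so α^2 - α + (1 - 493)/4 = 0. Since 493 ≡ 1 (mod 4), (1 - 493)/4 = -123 ∈ Z. The polynomial x^2 - x - 123 has discriminant 1 - 4·(-123) = 493, which is not a perfect square in Q (d = 493 is squarefree and ≠ 1), so x^2 - x - 123 is irreducible over Q. It is the minimal polynomial of α.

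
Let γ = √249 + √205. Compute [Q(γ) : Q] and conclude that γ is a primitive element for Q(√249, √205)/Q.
[Q(γ) : Q] = 4 (equivalently, Q(γ) = Q(√249, √205))

Obviously Q(γ) ⊆ Q(√249, √205), and [Q(√249, √205):Q] = 4 (since 249, 205 are distinct squarefree integers > 1 with 51045 not a perfect square). To show equality we compute the minimal polynomial of γ. From γ = √249 + √205: γ^2 = 249 + 2√(51045) + 205 = 454 + 2√(51045), so γ^2 - 454 = 2√(51045); squaring, (γ^2 - 454)^2 = 4·51045, i.e. γ^4 - 908γ^2 + 206116 - 204180 = 0, i.e. γ^4 - 908γ^2 + 1936 = 0. So γ is a root of x^4 - 908x^2 + 1936. This polynomial is irreducible over Q: it has no rational root (each ±√249 ± √205 is irrational), and any factorization into two quadratics over Q would force √(51045) ∈ Q (pairing opposite roots) or √249, √205 ∈ Q (other pairings), all impossible. Hence [Q(γ):Q] = 4 = [Q(√249, √205):Q], so Q(γ) = Q(√249, √205).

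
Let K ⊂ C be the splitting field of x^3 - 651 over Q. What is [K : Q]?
[K : Q] = 6

The roots of x^3 - 651 are ∛651, ω∛651, ω^2∛651 where ω = e^(2πi/3) is a primitive cube root of unity, so K = Q(∛651, ω). Now [Q(∛651):Q] = 3 (since 651 is not a perfect cube, x^3 - 651 is irreducible) and [Q(ω):Q] = 2. Both 2 and 3 divide [K:Q], and [K:Q] ≤ 3·2 = 6, so [K:Q] = 6. (Equivalently: Q(∛651) ⊂ R but ω ∉ R, so [K : Q(∛651)] = 2.)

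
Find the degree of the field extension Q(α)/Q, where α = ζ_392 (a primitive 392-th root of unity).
[Q(α):Q] = 168

The minimal polynomial of ζ_392 over Q is the 392-th cyclotomic polynomial Φ_392(x), which is irreducible over Q and has degree φ(392) = 168. Hence [Q(α):Q] = φ(392) = 168.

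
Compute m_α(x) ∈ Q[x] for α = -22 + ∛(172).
m_α(x) = x^3 + 66x^2 + 1452x + 10476

Set β = α + 22 = ∛(172), so β^3 = 172. Then (α + 22)^3 - 172 = 0, i.e. α is a root of g(x) = (x + 22)^3 - 172 = x^3 + 66x^2 + 1452x + 10476. Since g(x) = h(x + 22) where h(x) = x^3 - 172, and h is irreducible over Q (because 172 is not a perfect cube, so h has no rational root, and a monic cubic with no rational root is irreducible), g is also irreducible (irreducibility is preserved under the substitution x → x + 22). Hence m_α(x) = x^3 + 66x^2 + 1452x + 10476.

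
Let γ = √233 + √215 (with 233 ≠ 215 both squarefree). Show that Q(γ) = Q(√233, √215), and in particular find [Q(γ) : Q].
[Q(γ) : Q] = 4 (equivalently, Q(γ) = Q(√233, √215))

Obviously Q(γ) ⊆ Q(√233, √215), and [Q(√233, √215):Q] = 4 (since 233, 215 are distinct squarefree integers > 1 with 50095 not a perfect square). To show equality we compute the minimal polynomial of γ. From γ = √233 + √215: γ^2 = 233 + 2√(50095) + 215 = 448 + 2√(50095), so γ^2 - 448 = 2√(50095); squaring, (γ^2 - 448)^2 = 4·50095, i.e. γ^4 - 896γ^2 + 200704 - 200380 = 0, i.e. γ^4 - 896γ^2 + 324 = 0. So γ is a root of x^4 - 896x^2 + 324. This polynomial is irreducible over Q: it has no rational root (each ±√233 ± √215 is irrational), and any factorization into two quadratics over Q would force √(50095) ∈ Q (pairing opposite roots) or √233, √215 ∈ Q (other pairings), all impossible. Hence [Q(γ):Q] = 4 = [Q(√233, √215):Q], so Q(γ) = Q(√233, √215).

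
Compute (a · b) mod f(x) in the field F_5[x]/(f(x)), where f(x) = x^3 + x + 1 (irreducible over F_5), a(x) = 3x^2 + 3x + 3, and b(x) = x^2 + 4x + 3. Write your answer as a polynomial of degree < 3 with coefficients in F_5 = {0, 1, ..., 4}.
a · b ≡ x^2 + 3x + 4 (mod f(x))

Multiply in F_5[x]: a(x)·b(x) = (3x^2 + 3x + 3)·(x^2 + 4x + 3) = 3x^4 + 4x^2 + x + 4. This has degree ≥ 3, so divide by f(x) over F_5: 3x^4 + 4x^2 + x + 4 = (3x)·(x^3 + x + 1) + (x^2 + 3x + 4). Hence a·b ≡ x^2 + 3x + 4 (mod f). (F_5[x]/(f) is a field with 5^3 = 125 elements since f is irreducible of degree 3.)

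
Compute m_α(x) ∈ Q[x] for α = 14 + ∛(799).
m_α(x) = x^3 - 42x^2 + 588x - 3543

Set β = α - 14 = ∛(799), so β^3 = 799. Then (α - 14)^3 - 799 = 0, i.e. α is a root of g(x) = (x - 14)^3 - 799 = x^3 - 42x^2 + 588x - 3543. Since g(x) = h(x - 14) where h(x) = x^3 - 799, and h is irreducible over Q (because 799 is not a perfect cube, so h has no rational root, and a monic cubic with no rational root is irreducible), g is also irreducible (irreducibility is preserved under the substitution x → x - 14). Hence m_α(x) = x^3 - 42x^2 + 588x - 3543.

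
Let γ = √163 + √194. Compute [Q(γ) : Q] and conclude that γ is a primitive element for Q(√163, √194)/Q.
[Q(γ) : Q] = 4 (equivalently, Q(γ) = Q(√163, √194))

Obviously Q(γ) ⊆ Q(√163, √194), and [Q(√163, √194):Q] = 4 (since 163, 194 are distinct squarefree integers > 1 with 31622 not a perfect square). To show equality we compute the minimal polynomial of γ. From γ = √163 + √194: γ^2 = 163 + 2√(31622) + 194 = 357 + 2√(31622), so γ^2 - 357 = 2√(31622); squaring, (γ^2 - 357)^2 = 4·31622, i.e. γ^4 - 714γ^2 + 127449 - 126488 = 0, i.e. γ^4 - 714γ^2 + 961 = 0. So γ is a root of x^4 - 714x^2 + 961. This polynomial is irreducible over Q: it has no rational root (each ±√163 ± √194 is irrational), and any factorization into two quadratics over Q would force √(31622) ∈ Q (pairing opposite roots) or √163, √194 ∈ Q (other pairings), all impossible. Hence [Q(γ):Q] = 4 = [Q(√163, √194):Q], so Q(γ) = Q(√163, √194).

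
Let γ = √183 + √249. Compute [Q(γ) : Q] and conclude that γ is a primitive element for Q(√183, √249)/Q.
[Q(γ) : Q] = 4 (equivalently, Q(γ) = Q(√183, √249))

Obviously Q(γ) ⊆ Q(√183, √249), and [Q(√183, √249):Q] = 4 (since 183, 249 are distinct squarefree integers > 1 with 45567 not a perfect square). To show equality we compute the minimal polynomial of γ. From γ = √183 + √249: γ^2 = 183 + 2√(45567) + 249 = 432 + 2√(45567), so γ^2 - 432 = 2√(45567); squaring, (γ^2 - 432)^2 = 4·45567, i.e. γ^4 - 864γ^2 + 186624 - 182268 = 0, i.e. γ^4 - 864γ^2 + 4356 = 0. So γ is a root of x^4 - 864x^2 + 4356. This polynomial is irreducible over Q: it has no rational root (each ±√183 ± √249 is irrational), and any factorization into two quadratics over Q would force √(45567) ∈ Q (pairing opposite roots) or √183, √249 ∈ Q (other pairings), all impossible. Hence [Q(γ):Q] = 4 = [Q(√183, √249):Q], so Q(γ) = Q(√183, √249).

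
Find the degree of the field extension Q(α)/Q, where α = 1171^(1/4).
[Q(α):Q] = 4

α is a root of x^4 - 1171. By Eisenstein's criterion at the prime p = 1171 (which divides the constant term 1171 but p^2 = 1371241 does not, since 1171 is squarefree), x^4 - 1171 is irreducible over Q. Hence [Q(α):Q] = 4.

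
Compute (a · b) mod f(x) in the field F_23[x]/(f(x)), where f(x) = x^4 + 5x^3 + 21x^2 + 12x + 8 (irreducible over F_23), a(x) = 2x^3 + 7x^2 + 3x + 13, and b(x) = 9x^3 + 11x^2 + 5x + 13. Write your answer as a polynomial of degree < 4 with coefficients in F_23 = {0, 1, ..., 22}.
a · b ≡ 7x^3 + 9x^2 + 22x + 11 (mod f(x))

Multiply in F_23[x]: a(x)·b(x) = (2x^3 + 7x^2 + 3x + 13)·(9x^3 + 11x^2 + 5x + 13) = 18x^6 + 16x^5 + 22x^4 + 4x^3 + 19x^2 + 12x + 8. This has degree ≥ 4, so divide by f(x) over F_23: 18x^6 + 16x^5 + 22x^4 + 4x^3 + 19x^2 + 12x + 8 = (18x^2 + 18x + 14)·(x^4 + 5x^3 + 21x^2 + 12x + 8) + (7x^3 + 9x^2 + 22x + 11). Hence a·b ≡ 7x^3 + 9x^2 + 22x + 11 (mod f). (F_23[x]/(f) is a field with 23^4 = 279841 elements since f is irreducible of degree 4.)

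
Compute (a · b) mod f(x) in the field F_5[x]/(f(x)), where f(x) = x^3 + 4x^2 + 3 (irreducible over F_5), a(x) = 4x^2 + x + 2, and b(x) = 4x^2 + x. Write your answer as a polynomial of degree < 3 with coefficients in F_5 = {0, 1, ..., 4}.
a · b ≡ 3x^2 + 4x + 3 (mod f(x))

Multiply in F_5[x]: a(x)·b(x) = (4x^2 + x + 2)·(4x^2 + x) = x^4 + 3x^3 + 4x^2 + 2x. This has degree ≥ 3, so divide by f(x) over F_5: x^4 + 3x^3 + 4x^2 + 2x = (x + 4)·(x^3 + 4x^2 + 3) + (3x^2 + 4x + 3). Hence a·b ≡ 3x^2 + 4x + 3 (mod f). (F_5[x]/(f) is a field with 5^3 = 125 elements since f is irreducible of degree 3.)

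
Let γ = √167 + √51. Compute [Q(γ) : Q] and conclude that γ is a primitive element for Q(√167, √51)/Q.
[Q(γ) : Q] = 4 (equivalently, Q(γ) = Q(√167, √51))

Obviously Q(γ) ⊆ Q(√167, √51), and [Q(√167, √51):Q] = 4 (since 167, 51 are distinct squarefree integers > 1 with 8517 not a perfect square). To show equality we compute the minimal polynomial of γ. From γ = √167 + √51: γ^2 = 167 + 2√(8517) + 51 = 218 + 2√(8517), so γ^2 - 218 = 2√(8517); squaring, (γ^2 - 218)^2 = 4·8517, i.e. γ^4 - 436γ^2 + 47524 - 34068 = 0, i.e. γ^4 - 436γ^2 + 13456 = 0. So γ is a root of x^4 - 436x^2 + 13456. This polynomial is irreducible over Q: it has no rational root (each ±√167 ± √51 is irrational), and any factorization into two quadratics over Q would force √(8517) ∈ Q (pairing opposite roots) or √167, √51 ∈ Q (other pairings), all impossible. Hence [Q(γ):Q] = 4 = [Q(√167, √51):Q], so Q(γ) = Q(√167, √51).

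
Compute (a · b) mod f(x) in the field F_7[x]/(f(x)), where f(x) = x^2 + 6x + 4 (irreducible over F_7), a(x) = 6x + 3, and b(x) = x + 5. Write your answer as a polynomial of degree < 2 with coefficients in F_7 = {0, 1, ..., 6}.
a · b ≡ 4x + 5 (mod f(x))

Multiply in F_7[x]: a(x)·b(x) = (6x + 3)·(x + 5) = 6x^2 + 5x + 1. This has degree ≥ 2, so divide by f(x) over F_7: 6x^2 + 5x + 1 = (6)·(x^2 + 6x + 4) + (4x + 5). Hence a·b ≡ 4x + 5 (mod f). (F_7[x]/(f) is a field with 7^2 = 49 elements since f is irreducible of degree 2.)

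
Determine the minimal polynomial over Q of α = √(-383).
m_α(x) = x^2 + 383

α satisfies α^2 + 383 = 0, so x^2 + 383 annihilates α. Since d = -383 is squarefree and ≠ 1, it is not a perfect square in Q, so x^2 + 383 has no rational root and is therefore irreducible over Q (a degree-2 polynomial over a field is irreducible iff it has no root). Hence m_α(x) = x^2 + 383.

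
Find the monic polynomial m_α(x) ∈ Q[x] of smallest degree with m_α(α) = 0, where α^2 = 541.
m_α(x) = x^2 - 541

α satisfies α^2 - 541 = 0, so x^2 - 541 annihilates α. Since d = 541 is squarefree and ≠ 1, it is not a perfect square in Q, so x^2 - 541 has no rational root and is therefore irreducible over Q (a degree-2 polynomial over a field is irreducible iff it has no root). Hence m_α(x) = x^2 - 541.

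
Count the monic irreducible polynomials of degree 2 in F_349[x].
There are 60726 monic irreducible polynomials of degree 2 over F_349

Each element of F_{349^2} that lies in no proper subfield is a root of exactly one monic irreducible of degree 2 over F_349, and each such polynomial has 2 distinct roots in F_{349^2}. By Möbius inversion the count is N_349(2) = (1/2) Σ_{d|2} μ(2/d) · 349^d = (1/2)(μ(2)·349^1 + μ(1)·349^2) = 121452/2 = 60726.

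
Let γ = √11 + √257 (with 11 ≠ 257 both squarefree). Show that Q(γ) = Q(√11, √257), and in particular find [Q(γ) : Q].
[Q(γ) : Q] = 4 (equivalently, Q(γ) = Q(√11, √257))

Obviously Q(γ) ⊆ Q(√11, √257), and [Q(√11, √257):Q] = 4 (since 11, 257 are distinct squarefree integers > 1 with 2827 not a perfect square). To show equality we compute the minimal polynomial of γ. From γ = √11 + √257: γ^2 = 11 + 2√(2827) + 257 = 268 + 2√(2827), so γ^2 - 268 = 2√(2827); squaring, (γ^2 - 268)^2 = 4·2827, i.e. γ^4 - 536γ^2 + 71824 - 11308 = 0, i.e. γ^4 - 536γ^2 + 60516 = 0. So γ is a root of x^4 - 536x^2 + 60516. This polynomial is irreducible over Q: it has no rational root (each ±√11 ± √257 is irrational), and any factorization into two quadratics over Q would force √(2827) ∈ Q (pairing opposite roots) or √11, √257 ∈ Q (other pairings), all impossible. Hence [Q(γ):Q] = 4 = [Q(√11, √257):Q], so Q(γ) = Q(√11, √257).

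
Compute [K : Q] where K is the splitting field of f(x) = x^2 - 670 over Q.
[K : Q] = 2

f(x) = x^2 - 670 factors as (x - √670)(x + √670). The splitting field is K = Q(√670). Since 670 is squarefree and > 1, it is not a perfect square, so x^2 - 670 is irreducible over Q and [Q(√670) : Q] = 2. Hence [K : Q] = 2.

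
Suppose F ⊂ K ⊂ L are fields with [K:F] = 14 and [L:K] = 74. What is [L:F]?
[L:F] = 1036

The tower law says that for any tower of field extensions F ⊂ K ⊂ L with finite degrees, [L:F] = [L:K] · [K:F]. Here this gives [L:F] = 74 · 14 = 1036.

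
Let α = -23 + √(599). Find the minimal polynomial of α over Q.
m_α(x) = x^2 + 46x - 70

From α + 23 = √(599), squaring gives (α + 23)^2 = 599, i.e. α^2 + 46α + 529 = 599, so α^2 + 46α - 70 = 0. The discriminant of x^2 + 46x - 70 is (46)^2 - 4·(-70) = 2116 + 280 = 2396, and 4·(599) is not a perfect square in Q since 599 is squarefree and ≠ 1. Hence x^2 + 46x - 70 is irreducible over Q and is the minimal polynomial of α.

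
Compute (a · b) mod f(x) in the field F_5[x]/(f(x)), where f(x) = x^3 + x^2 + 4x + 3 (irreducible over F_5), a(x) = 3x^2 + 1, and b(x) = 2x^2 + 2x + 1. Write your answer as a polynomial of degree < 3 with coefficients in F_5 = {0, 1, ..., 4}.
a · b ≡ x^2 + 4x + 1 (mod f(x))

Multiply in F_5[x]: a(x)·b(x) = (3x^2 + 1)·(2x^2 + 2x + 1) = x^4 + x^3 + 2x + 1. This has degree ≥ 3, so divide by f(x) over F_5: x^4 + x^3 + 2x + 1 = (x)·(x^3 + x^2 + 4x + 3) + (x^2 + 4x + 1). Hence a·b ≡ x^2 + 4x + 1 (mod f). (F_5[x]/(f) is a field with 5^3 = 125 elements since f is irreducible of degree 3.)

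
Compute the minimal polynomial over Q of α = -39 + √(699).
m_α(x) = x^2 + 78x + 822

From α + 39 = √(699), squaring gives (α + 39)^2 = 699, i.e. α^2 + 78α + 1521 = 699, so α^2 + 78α + 822 = 0. The discriminant of x^2 + 78x + 822 is (78)^2 - 4·(822) = 6084 - 3288 = 2796, and 4·(699) is not a perfect square in Q since 699 is squarefree and ≠ 1. Hence x^2 + 78x + 822 is irreducible over Q and is the minimal polynomial of α.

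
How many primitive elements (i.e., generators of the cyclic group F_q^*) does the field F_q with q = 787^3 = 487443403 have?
There are φ(487443402) = 155844000 primitive elements

F_q^* is cyclic of order q - 1 = 487443402. A cyclic group of order m has exactly φ(m) generators. Here m = 487443402 = 2 · 3^2 · 37^2 · 131 · 151, so the number of primitive elements is φ(487443402) = 155844000.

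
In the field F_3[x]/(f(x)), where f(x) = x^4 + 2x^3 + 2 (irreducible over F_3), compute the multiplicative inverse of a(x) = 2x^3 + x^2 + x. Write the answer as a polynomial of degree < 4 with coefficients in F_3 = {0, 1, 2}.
a(x)^(-1) ≡ x^2 + 2x + 1 (mod f(x))

Since f is irreducible over F_3, F_3[x]/(f) is a field and a(x) ≠ 0 has an inverse. Apply the extended Euclidean algorithm to f(x) and a(x) in F_3[x]: f(x) = (2x)·a(x) + (x^2 + 2);  a(x) = (2x + 1)·(x^2 + 2) + (1). The last nonzero remainder is the constant 1 = gcd(f, a) in F_3. Back-substituting through the division chain expresses 1 = s(x)·a(x) + t(x)·f(x) with s(x) ≡ x^2 + 2x + 1 (mod f), so a(x)^(-1) ≡ s(x) = x^2 + 2x + 1 (mod f). Check: (2x^3 + x^2 + x)·(x^2 + 2x + 1) = 2x^5 + 2x^4 + 2x^3 + x ≡ 1 (mod x^4 + 2x^3 + 2).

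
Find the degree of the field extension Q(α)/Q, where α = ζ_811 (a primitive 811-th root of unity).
[Q(α):Q] = 810

The minimal polynomial of ζ_811 over Q is the 811-th cyclotomic polynomial Φ_811(x), which is irreducible over Q and has degree φ(811) = 810. Hence [Q(α):Q] = φ(811) = 810.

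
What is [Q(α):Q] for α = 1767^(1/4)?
[Q(α):Q] = 4

α is a root of x^4 - 1767. By Eisenstein's criterion at the prime p = 3 (which divides the constant term 1767 but p^2 = 9 does not, since 1767 is squarefree), x^4 - 1767 is irreducible over Q. Hence [Q(α):Q] = 4.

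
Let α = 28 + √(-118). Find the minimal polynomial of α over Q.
m_α(x) = x^2 - 56x + 902

From α - 28 = √(-118), squaring gives (α - 28)^2 = -118, i.e. α^2 - 56α + 784 = -118, so α^2 - 56α + 902 = 0. The discriminant of x^2 - 56x + 902 is (-56)^2 - 4·(902) = 3136 - 3608 = -472, and 4·(-118) is not a perfect square in Q since -118 is squarefree and ≠ 1. Hence x^2 - 56x + 902 is irreducible over Q and is the minimal polynomial of α.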